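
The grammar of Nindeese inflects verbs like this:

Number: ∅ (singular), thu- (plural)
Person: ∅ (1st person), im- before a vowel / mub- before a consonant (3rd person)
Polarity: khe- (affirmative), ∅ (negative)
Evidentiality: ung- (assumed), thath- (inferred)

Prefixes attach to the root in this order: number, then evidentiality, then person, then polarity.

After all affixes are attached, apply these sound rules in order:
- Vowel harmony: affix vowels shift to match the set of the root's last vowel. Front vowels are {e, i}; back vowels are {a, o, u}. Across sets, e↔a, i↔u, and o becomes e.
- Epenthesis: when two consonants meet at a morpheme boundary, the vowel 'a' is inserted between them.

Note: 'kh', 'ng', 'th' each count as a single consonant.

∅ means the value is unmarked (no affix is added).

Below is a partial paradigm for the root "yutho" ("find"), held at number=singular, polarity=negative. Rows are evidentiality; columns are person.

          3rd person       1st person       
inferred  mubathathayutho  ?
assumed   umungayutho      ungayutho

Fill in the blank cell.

number = singular: zero marking, form stays yutho.
Attach evidentiality inferred thath- → thathyutho.
person = 1st person: zero marking, form stays thathyutho.
polarity = negative: zero marking, form stays thathyutho.
Vowel harmony: no change.
Apply epenthesis: thathyutho → thathayutho.

thathayutho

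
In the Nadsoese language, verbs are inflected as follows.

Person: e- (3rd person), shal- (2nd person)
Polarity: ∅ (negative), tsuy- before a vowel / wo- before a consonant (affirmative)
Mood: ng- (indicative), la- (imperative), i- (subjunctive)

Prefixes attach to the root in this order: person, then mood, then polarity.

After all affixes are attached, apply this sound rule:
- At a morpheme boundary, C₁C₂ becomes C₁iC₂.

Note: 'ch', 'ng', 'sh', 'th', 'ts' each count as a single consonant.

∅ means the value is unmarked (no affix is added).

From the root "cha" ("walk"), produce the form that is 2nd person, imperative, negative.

Attach person 2nd person shal- → shalcha.
Attach mood imperative la- → lashalcha.
polarity = negative: zero marking, form stays lashalcha.
Apply epenthesis: lashalcha → lashalicha.

lashalicha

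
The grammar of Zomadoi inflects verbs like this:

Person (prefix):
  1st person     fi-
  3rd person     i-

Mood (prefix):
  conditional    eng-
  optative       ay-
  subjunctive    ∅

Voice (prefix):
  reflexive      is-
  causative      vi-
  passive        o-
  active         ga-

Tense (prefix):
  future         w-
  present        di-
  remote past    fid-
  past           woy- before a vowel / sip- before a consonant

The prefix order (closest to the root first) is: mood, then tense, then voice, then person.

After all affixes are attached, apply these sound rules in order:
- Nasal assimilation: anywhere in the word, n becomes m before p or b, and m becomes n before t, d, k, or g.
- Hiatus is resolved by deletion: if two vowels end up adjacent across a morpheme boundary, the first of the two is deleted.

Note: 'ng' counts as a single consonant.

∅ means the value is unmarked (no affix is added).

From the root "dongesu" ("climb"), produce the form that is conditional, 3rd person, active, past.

igawoyengdongesu

Attach mood conditional eng- → engdongesu.
Attach tense past woy- (before vowel 'e') → woyengdongesu.
Attach voice active ga- → gawoyengdongesu.
Attach person 3rd person i- → igawoyengdongesu.
Nasal assimilation: no change.
Vowel deletion: no change.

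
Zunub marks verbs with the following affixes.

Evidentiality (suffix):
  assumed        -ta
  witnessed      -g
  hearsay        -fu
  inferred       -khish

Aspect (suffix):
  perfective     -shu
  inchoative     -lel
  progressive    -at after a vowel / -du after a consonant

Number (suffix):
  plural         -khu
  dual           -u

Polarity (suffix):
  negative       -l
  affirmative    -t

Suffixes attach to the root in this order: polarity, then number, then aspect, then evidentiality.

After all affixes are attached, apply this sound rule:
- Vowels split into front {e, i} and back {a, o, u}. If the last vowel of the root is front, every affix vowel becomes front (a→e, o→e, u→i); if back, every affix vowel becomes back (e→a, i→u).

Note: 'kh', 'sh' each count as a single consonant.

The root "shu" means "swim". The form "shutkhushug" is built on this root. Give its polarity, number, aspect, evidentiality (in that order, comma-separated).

Segment: shu-t-khu-shu-g.
polarity: -t → affirmative.
number: -khu → plural.
aspect: -shu → perfective.
evidentiality: -g → witnessed.

affirmative, plural, perfective, witnessed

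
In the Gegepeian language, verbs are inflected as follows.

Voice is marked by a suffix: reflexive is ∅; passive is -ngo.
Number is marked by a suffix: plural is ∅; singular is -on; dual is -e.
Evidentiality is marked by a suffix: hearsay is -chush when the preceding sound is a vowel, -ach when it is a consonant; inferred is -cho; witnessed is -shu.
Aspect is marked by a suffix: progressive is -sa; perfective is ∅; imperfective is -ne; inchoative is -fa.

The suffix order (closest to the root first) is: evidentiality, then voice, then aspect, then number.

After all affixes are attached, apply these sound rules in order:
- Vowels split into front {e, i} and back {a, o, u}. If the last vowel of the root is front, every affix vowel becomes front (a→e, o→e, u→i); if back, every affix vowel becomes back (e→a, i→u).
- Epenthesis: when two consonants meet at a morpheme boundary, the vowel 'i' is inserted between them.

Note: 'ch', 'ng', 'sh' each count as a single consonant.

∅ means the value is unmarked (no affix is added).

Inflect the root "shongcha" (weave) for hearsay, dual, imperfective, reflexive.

shongchachushinaa

Attach evidentiality hearsay -chush (after vowel 'a') → shongchachush.
voice = reflexive: zero marking, form stays shongchachush.
Attach aspect imperfective -ne → shongchachushne.
Attach number dual -e → shongchachushnee.
Apply vowel harmony: shongchachushnee → shongchachushnaa.
Apply epenthesis: shongchachushnaa → shongchachushinaa.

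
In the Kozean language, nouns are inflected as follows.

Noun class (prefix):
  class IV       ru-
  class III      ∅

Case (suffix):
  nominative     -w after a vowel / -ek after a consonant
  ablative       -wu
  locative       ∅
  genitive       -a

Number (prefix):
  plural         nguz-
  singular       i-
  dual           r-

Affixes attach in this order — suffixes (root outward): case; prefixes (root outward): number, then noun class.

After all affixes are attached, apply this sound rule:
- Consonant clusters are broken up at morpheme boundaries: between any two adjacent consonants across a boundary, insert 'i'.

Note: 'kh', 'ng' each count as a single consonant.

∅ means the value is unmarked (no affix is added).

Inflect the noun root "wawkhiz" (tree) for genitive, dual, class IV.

Attach number dual r- → rwawkhiz.
Attach case genitive -a → rwawkhiza.
Attach noun class class IV ru- → rurwawkhiza.
Apply epenthesis: rurwawkhiza → ruriwawkhiza.

ruriwawkhiza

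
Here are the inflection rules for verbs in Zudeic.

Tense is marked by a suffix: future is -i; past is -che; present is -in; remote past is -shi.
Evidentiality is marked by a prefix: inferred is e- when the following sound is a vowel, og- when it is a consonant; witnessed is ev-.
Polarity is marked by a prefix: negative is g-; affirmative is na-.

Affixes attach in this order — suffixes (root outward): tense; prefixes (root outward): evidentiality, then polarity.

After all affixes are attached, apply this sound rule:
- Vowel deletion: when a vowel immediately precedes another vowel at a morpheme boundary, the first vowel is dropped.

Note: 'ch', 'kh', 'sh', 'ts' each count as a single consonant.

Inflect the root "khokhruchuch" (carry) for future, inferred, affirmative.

nogkhokhruchuchi

Attach evidentiality inferred og- (before consonant 'kh') → ogkhokhruchuch.
Attach tense future -i → ogkhokhruchuchi.
Attach polarity affirmative na- → naogkhokhruchuchi.
Apply vowel deletion: naogkhokhruchuchi → nogkhokhruchuchi.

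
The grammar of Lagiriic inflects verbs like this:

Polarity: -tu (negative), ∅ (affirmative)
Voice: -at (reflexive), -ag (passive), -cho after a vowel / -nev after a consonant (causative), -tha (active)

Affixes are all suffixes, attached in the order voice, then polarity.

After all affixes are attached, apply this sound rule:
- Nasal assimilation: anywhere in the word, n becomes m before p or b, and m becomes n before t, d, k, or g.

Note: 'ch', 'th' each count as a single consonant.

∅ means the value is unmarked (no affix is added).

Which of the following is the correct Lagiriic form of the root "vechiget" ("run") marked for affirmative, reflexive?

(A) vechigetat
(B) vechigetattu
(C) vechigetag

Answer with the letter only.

Attach voice reflexive -at → vechigetat.
polarity = affirmative: zero marking, form stays vechigetat.
Nasal assimilation: no change.
So the correct form is vechigetat, option (A).
(C) vechigetag is wrong: it uses passive instead of reflexive for voice.
(B) vechigetattu is wrong: it uses negative instead of affirmative for polarity.

A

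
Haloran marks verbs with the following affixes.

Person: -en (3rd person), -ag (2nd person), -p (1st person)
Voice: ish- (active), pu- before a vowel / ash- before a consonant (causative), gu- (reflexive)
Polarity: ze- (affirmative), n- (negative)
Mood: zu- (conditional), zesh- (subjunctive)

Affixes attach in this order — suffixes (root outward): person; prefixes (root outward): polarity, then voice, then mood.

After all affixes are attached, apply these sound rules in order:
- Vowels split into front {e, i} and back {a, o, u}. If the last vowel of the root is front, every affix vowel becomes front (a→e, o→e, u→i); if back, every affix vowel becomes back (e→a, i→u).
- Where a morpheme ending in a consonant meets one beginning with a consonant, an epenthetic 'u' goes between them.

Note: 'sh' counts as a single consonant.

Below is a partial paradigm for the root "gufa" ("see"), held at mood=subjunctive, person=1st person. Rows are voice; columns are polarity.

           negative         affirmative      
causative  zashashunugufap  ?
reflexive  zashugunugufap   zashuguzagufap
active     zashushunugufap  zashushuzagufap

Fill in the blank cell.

zashashuzagufap

Attach polarity affirmative ze- → zegufa.
Attach voice causative ash- (before consonant 'z') → ashzegufa.
Attach mood subjunctive zesh- → zeshashzegufa.
Attach person 1st person -p → zeshashzegufap.
Apply vowel harmony: zeshashzegufap → zashashzagufap.
Apply epenthesis: zashashzagufap → zashashuzagufap.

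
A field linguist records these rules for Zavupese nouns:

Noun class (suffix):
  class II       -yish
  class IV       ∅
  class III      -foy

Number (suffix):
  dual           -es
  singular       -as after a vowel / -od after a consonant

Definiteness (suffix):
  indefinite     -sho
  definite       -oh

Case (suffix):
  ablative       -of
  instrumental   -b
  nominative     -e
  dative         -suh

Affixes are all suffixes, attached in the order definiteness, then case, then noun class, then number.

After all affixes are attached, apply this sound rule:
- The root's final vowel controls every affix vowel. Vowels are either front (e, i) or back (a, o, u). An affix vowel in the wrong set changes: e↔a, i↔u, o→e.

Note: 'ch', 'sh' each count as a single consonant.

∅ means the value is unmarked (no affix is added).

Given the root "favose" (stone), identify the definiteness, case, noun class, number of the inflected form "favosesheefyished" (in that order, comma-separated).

indefinite, ablative, class II, singular

Segment: favose-sho-of-yish-od.
definiteness: -sho → indefinite.
case: -of → ablative.
noun class: -yish → class II.
number: -as/od → singular.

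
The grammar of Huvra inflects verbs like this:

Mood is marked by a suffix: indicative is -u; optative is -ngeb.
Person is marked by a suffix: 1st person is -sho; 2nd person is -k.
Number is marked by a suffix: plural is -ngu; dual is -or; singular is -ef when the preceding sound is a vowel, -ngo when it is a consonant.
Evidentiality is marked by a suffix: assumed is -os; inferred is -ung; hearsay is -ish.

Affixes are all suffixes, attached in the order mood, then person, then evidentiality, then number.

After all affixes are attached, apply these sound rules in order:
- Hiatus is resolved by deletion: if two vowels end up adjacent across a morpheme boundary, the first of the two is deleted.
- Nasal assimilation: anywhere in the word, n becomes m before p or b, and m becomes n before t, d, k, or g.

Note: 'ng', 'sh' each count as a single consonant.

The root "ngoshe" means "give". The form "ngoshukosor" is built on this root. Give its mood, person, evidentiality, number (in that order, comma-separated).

indicative, 2nd person, assumed, dual

Segment: ngoshe-u-k-os-or.
mood: -u → indicative.
person: -k → 2nd person.
evidentiality: -os → assumed.
number: -or → dual.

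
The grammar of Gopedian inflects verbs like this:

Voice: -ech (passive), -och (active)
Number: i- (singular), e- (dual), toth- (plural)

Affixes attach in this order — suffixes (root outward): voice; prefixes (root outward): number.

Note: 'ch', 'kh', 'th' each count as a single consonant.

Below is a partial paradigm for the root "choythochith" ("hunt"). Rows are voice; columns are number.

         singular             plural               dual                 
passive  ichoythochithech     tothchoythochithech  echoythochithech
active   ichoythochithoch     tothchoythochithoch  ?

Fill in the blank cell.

Attach number dual e- → echoythochith.
Attach voice active -och → echoythochithoch.

echoythochithoch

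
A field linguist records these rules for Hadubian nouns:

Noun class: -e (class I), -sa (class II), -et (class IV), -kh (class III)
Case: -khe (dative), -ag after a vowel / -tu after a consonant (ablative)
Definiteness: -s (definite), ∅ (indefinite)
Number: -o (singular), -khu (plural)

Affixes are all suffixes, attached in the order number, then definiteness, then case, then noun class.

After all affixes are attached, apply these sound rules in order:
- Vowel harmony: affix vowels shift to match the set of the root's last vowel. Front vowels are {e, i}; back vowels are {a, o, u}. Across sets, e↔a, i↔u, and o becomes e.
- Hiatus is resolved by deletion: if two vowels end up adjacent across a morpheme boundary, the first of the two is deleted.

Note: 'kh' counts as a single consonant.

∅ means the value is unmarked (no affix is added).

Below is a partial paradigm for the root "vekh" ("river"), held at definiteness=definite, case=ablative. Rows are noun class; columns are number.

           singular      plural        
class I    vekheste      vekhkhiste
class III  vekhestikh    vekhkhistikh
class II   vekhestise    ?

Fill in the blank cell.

Attach number plural -khu → vekhkhu.
Attach definiteness definite -s → vekhkhus.
Attach case ablative -tu (after consonant 's') → vekhkhustu.
Attach noun class class II -sa → vekhkhustusa.
Apply vowel harmony: vekhkhustusa → vekhkhistise.
Vowel deletion: no change.

vekhkhistise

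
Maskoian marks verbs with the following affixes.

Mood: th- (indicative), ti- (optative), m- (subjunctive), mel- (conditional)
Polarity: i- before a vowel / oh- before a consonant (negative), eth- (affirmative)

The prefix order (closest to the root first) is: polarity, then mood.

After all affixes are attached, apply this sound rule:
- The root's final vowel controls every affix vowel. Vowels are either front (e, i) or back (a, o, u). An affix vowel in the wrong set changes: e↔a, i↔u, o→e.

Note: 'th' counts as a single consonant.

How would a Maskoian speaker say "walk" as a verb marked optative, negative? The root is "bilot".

Attach polarity negative oh- (before consonant 'b') → ohbilot.
Attach mood optative ti- → tiohbilot.
Apply vowel harmony: tiohbilot → tuohbilot.

tuohbilot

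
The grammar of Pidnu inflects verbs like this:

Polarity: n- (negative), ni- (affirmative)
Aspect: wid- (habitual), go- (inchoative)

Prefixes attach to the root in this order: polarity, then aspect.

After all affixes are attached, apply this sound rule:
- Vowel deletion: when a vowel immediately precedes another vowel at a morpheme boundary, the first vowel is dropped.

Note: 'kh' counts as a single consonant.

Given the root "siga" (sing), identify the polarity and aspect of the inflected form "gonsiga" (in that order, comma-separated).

Segment: go-n-siga.
polarity: n- → negative.
aspect: go- → inchoative.

negative, inchoative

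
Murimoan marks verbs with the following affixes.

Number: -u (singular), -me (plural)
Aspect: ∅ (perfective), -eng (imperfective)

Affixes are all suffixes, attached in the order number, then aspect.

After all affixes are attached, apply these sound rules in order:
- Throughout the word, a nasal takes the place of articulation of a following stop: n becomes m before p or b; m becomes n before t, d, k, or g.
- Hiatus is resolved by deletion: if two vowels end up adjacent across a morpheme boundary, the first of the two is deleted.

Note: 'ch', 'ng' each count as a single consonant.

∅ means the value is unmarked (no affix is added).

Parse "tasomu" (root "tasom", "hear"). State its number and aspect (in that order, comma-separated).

Segment: tasom-u.
number: -u → singular.
aspect: ∅ → perfective.

singular, perfective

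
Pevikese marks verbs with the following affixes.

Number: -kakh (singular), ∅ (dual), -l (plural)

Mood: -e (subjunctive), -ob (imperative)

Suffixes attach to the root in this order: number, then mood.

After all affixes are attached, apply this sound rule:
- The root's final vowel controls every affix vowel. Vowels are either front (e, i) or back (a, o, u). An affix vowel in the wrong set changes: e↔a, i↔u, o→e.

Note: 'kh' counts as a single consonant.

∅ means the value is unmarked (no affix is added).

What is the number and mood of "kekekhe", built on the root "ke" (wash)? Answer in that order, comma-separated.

Segment: ke-kakh-e.
number: -kakh → singular.
mood: -e → subjunctive.

singular, subjunctive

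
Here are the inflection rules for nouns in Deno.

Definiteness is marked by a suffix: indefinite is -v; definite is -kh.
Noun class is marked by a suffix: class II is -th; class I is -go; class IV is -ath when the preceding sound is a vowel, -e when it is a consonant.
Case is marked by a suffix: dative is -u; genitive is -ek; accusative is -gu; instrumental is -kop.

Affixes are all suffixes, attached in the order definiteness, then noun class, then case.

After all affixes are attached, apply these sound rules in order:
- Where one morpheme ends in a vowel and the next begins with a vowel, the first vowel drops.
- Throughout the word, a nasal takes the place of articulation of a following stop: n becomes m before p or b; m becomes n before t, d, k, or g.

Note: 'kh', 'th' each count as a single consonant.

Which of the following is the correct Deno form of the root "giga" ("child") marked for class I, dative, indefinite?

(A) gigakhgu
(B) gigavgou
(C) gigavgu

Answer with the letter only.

Attach definiteness indefinite -v → gigav.
Attach noun class class I -go → gigavgo.
Attach case dative -u → gigavgou.
Apply vowel deletion: gigavgou → gigavgu.
Nasal assimilation: no change.
So the correct form is gigavgu, option (C).
(A) gigakhgu is wrong: it uses definite instead of indefinite for definiteness.
(B) gigavgou is wrong: it fails to apply the sound rule(s).

C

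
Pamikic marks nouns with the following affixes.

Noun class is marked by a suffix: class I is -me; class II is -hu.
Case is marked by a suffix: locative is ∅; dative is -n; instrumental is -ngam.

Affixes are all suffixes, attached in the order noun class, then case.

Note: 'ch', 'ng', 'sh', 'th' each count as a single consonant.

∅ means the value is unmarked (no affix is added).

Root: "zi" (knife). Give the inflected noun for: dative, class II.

Attach noun class class II -hu → zihu.
Attach case dative -n → zihun.

zihun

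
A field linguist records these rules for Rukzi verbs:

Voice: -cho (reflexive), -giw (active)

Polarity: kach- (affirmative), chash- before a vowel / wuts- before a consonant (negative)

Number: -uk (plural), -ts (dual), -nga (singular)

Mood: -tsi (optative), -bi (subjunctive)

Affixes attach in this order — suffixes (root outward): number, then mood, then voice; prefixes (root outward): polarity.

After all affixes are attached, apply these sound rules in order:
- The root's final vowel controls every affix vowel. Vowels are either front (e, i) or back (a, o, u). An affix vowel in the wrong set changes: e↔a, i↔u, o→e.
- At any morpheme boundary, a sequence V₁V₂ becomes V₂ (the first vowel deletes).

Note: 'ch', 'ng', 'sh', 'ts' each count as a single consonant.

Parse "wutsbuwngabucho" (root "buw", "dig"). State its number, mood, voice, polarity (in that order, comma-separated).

singular, subjunctive, reflexive, negative

Segment: wuts-buw-nga-bi-cho.
number: -nga → singular.
mood: -bi → subjunctive.
voice: -cho → reflexive.
polarity: chash/wuts- → negative.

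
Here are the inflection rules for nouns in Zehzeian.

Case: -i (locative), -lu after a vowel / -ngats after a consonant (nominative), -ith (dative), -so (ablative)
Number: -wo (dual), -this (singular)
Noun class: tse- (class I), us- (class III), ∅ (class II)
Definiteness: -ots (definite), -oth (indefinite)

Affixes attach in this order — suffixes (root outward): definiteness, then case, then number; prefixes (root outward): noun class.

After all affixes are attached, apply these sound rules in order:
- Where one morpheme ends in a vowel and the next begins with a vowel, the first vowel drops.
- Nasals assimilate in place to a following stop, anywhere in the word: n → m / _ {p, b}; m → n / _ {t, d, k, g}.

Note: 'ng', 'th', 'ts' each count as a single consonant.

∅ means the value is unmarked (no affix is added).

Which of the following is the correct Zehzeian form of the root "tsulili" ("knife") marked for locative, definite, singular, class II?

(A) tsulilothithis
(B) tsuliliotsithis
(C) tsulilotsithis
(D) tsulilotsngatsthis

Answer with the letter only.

C

Attach definiteness definite -ots → tsuliliots.
Attach case locative -i → tsuliliotsi.
Attach number singular -this → tsuliliotsithis.
noun class = class II: zero marking, form stays tsuliliotsithis.
Apply vowel deletion: tsuliliotsithis → tsulilotsithis.
Nasal assimilation: no change.
So the correct form is tsulilotsithis, option (C).
(D) tsulilotsngatsthis is wrong: it uses nominative instead of locative for case.
(A) tsulilothithis is wrong: it uses indefinite instead of definite for definiteness.
(B) tsuliliotsithis is wrong: it fails to apply the sound rule(s).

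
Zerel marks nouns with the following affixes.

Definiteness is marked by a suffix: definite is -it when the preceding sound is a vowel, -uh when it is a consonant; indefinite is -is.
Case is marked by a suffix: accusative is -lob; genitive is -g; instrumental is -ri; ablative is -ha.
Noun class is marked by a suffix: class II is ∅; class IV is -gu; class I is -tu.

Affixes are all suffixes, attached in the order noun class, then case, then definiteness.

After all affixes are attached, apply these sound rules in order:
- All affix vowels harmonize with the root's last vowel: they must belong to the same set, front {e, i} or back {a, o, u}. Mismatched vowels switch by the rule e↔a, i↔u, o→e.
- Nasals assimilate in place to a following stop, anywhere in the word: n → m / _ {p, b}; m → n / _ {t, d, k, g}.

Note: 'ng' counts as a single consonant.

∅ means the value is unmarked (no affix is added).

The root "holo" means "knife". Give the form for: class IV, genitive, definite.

Attach noun class class IV -gu → hologu.
Attach case genitive -g → hologug.
Attach definiteness definite -uh (after consonant 'g') → hologuguh.
Vowel harmony: no change.
Nasal assimilation: no change.

hologuguh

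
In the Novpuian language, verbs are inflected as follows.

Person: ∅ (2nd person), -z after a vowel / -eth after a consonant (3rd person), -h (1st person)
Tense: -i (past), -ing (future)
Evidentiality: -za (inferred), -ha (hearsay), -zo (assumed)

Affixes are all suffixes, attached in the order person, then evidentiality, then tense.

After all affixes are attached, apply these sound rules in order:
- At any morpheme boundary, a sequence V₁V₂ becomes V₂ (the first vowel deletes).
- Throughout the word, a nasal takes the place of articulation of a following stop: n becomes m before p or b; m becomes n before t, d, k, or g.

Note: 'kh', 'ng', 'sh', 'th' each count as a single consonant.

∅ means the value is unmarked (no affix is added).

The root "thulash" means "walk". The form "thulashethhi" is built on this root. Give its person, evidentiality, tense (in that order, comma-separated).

3rd person, hearsay, past

Segment: thulash-eth-ha-i.
person: -z/eth → 3rd person.
evidentiality: -ha → hearsay.
tense: -i → past.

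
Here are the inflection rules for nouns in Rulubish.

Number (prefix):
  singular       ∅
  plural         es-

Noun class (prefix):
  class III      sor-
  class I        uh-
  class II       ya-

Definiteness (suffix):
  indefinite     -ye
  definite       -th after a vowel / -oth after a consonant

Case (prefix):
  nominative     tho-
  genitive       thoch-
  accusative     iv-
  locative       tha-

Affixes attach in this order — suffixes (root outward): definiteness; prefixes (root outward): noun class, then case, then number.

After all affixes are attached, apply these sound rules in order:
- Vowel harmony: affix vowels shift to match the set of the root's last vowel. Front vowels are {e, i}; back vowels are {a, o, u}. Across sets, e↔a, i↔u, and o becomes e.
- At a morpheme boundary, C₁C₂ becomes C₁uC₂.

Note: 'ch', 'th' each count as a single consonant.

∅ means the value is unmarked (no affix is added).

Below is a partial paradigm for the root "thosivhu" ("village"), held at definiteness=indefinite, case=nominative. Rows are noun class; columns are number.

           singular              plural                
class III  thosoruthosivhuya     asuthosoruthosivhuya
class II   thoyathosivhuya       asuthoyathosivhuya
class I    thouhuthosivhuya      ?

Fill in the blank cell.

Attach noun class class I uh- → uhthosivhu.
Attach definiteness indefinite -ye → uhthosivhuye.
Attach case nominative tho- → thouhthosivhuye.
Attach number plural es- → esthouhthosivhuye.
Apply vowel harmony: esthouhthosivhuye → asthouhthosivhuya.
Apply epenthesis: asthouhthosivhuya → asuthouhuthosivhuya.

asuthouhuthosivhuya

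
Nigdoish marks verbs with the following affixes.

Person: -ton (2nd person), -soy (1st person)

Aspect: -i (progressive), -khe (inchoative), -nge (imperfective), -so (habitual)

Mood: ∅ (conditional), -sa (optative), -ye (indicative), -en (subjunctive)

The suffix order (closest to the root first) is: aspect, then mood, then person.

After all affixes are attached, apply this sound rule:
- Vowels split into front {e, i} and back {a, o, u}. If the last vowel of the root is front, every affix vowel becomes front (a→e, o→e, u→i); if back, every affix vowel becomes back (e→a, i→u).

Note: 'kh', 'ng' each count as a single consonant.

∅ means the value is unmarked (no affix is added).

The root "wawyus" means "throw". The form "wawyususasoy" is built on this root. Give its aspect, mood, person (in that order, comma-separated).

progressive, optative, 1st person

Segment: wawyus-i-sa-soy.
aspect: -i → progressive.
mood: -sa → optative.
person: -soy → 1st person.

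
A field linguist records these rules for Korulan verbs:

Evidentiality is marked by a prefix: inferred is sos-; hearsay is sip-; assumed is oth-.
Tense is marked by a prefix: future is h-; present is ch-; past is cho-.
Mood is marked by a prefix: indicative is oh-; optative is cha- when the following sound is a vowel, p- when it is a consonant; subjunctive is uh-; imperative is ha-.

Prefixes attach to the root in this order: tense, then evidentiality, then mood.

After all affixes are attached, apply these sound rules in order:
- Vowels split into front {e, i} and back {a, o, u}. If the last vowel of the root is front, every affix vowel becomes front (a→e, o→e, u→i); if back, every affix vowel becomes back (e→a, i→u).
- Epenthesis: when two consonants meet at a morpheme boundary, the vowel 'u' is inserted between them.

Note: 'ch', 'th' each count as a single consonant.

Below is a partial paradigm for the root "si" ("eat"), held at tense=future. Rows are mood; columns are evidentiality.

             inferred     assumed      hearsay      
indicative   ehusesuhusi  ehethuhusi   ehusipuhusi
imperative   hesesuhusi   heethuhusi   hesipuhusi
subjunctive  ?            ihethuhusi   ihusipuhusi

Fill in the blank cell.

ihusesuhusi

Attach tense future h- → hsi.
Attach evidentiality inferred sos- → soshsi.
Attach mood subjunctive uh- → uhsoshsi.
Apply vowel harmony: uhsoshsi → ihseshsi.
Apply epenthesis: ihseshsi → ihusesuhusi.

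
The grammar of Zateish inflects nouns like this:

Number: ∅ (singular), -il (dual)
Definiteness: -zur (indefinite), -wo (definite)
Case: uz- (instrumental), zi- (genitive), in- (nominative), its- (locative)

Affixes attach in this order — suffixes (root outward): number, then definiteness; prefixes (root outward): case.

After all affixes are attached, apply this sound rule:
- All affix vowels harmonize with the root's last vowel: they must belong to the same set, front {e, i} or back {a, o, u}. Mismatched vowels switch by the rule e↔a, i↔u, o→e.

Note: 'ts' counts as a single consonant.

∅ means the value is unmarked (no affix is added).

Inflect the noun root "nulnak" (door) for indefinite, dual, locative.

Attach case locative its- → itsnulnak.
Attach number dual -il → itsnulnakil.
Attach definiteness indefinite -zur → itsnulnakilzur.
Apply vowel harmony: itsnulnakilzur → utsnulnakulzur.

utsnulnakulzur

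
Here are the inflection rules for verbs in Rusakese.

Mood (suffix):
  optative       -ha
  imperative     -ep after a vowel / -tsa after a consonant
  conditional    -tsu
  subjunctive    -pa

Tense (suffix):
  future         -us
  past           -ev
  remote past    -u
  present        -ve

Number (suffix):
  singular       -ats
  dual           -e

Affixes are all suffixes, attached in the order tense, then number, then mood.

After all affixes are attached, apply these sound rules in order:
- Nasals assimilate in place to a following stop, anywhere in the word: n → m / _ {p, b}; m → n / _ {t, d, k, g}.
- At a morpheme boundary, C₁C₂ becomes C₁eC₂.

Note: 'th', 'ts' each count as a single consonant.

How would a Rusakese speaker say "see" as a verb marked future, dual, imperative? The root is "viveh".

Attach tense future -us → vivehus.
Attach number dual -e → vivehuse.
Attach mood imperative -ep (after vowel 'e') → vivehuseep.
Nasal assimilation: no change.
Epenthesis: no change.

vivehuseep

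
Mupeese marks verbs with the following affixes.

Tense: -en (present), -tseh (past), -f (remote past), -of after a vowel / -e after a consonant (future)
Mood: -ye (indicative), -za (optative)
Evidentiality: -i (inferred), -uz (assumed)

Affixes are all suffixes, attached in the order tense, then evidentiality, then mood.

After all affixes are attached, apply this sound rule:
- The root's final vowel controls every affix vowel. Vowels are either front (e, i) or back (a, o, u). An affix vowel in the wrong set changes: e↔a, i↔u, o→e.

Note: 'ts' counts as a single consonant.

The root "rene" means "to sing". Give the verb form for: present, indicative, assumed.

Attach tense present -en → reneen.
Attach evidentiality assumed -uz → reneenuz.
Attach mood indicative -ye → reneenuzye.
Apply vowel harmony: reneenuzye → reneenizye.

reneenizye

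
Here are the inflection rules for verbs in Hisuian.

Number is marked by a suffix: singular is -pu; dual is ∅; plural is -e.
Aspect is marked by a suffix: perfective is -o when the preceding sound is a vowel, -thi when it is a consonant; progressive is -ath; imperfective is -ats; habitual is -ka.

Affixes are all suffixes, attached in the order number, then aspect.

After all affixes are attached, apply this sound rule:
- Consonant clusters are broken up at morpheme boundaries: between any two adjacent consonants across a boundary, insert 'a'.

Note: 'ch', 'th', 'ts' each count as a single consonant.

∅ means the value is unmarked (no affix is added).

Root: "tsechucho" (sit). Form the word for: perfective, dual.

tsechuchoo

number = dual: zero marking, form stays tsechucho.
Attach aspect perfective -o (after vowel 'o') → tsechuchoo.
Epenthesis: no change.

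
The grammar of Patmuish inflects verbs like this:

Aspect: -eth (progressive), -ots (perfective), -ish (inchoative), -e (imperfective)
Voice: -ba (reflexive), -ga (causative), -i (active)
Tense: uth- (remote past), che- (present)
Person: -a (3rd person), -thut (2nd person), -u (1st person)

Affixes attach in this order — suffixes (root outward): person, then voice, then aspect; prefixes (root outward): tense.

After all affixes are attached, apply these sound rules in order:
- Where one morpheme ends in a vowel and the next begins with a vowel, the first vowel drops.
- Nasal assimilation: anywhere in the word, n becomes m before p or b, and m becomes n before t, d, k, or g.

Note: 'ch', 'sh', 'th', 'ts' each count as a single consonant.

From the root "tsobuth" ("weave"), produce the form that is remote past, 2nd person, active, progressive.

Attach tense remote past uth- → uthtsobuth.
Attach person 2nd person -thut → uthtsobuththut.
Attach voice active -i → uthtsobuththuti.
Attach aspect progressive -eth → uthtsobuththutieth.
Apply vowel deletion: uthtsobuththutieth → uthtsobuththuteth.
Nasal assimilation: no change.

uthtsobuththuteth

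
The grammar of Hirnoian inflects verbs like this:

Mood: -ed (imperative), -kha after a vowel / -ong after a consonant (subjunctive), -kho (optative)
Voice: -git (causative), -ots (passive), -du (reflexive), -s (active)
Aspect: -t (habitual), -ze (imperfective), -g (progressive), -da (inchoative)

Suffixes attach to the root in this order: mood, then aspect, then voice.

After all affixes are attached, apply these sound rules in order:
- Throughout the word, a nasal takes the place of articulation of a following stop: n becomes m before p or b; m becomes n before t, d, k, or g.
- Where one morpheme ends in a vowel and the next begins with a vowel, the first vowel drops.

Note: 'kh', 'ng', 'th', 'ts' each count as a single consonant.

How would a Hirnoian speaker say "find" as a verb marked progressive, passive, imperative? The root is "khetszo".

khetszedgots

Attach mood imperative -ed → khetszoed.
Attach aspect progressive -g → khetszoedg.
Attach voice passive -ots → khetszoedgots.
Nasal assimilation: no change.
Apply vowel deletion: khetszoedgots → khetszedgots.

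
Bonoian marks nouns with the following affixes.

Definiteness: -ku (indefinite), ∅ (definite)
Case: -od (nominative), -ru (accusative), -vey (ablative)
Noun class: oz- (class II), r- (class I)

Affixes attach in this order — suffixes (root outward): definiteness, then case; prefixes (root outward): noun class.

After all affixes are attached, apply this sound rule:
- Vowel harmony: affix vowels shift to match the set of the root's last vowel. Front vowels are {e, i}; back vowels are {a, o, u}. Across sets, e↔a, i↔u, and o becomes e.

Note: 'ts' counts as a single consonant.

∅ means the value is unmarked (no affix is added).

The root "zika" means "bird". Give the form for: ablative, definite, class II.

ozzikavay

definiteness = definite: zero marking, form stays zika.
Attach case ablative -vey → zikavey.
Attach noun class class II oz- → ozzikavey.
Apply vowel harmony: ozzikavey → ozzikavay.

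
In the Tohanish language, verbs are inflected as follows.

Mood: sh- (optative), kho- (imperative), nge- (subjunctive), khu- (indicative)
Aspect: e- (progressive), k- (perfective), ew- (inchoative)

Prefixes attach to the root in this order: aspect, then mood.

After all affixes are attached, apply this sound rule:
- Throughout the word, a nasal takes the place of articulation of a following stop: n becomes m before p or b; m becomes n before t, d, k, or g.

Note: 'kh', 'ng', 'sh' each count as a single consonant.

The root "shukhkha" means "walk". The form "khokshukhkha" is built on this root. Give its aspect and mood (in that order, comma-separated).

perfective, imperative

Segment: kho-k-shukhkha.
aspect: k- → perfective.
mood: kho- → imperative.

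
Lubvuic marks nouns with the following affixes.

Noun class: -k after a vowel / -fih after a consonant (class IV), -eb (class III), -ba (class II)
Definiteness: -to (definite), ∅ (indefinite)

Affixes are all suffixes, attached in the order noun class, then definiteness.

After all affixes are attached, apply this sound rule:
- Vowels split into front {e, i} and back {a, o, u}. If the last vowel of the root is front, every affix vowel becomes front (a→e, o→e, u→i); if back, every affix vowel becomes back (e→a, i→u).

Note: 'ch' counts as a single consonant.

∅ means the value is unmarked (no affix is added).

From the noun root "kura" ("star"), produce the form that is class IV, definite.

kurakto

Attach noun class class IV -k (after vowel 'a') → kurak.
Attach definiteness definite -to → kurakto.
Vowel harmony: no change.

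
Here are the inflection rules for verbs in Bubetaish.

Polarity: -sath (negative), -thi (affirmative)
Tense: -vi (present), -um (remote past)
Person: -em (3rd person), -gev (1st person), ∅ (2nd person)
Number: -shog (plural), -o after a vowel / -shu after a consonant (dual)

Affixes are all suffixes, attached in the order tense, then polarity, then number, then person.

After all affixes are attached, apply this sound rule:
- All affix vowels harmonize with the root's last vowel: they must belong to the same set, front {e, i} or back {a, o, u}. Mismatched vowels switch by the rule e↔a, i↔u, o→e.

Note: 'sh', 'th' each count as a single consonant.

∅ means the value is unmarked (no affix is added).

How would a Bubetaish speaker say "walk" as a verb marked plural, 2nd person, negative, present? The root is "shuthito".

shuthitovusathshog

Attach tense present -vi → shuthitovi.
Attach polarity negative -sath → shuthitovisath.
Attach number plural -shog → shuthitovisathshog.
person = 2nd person: zero marking, form stays shuthitovisathshog.
Apply vowel harmony: shuthitovisathshog → shuthitovusathshog.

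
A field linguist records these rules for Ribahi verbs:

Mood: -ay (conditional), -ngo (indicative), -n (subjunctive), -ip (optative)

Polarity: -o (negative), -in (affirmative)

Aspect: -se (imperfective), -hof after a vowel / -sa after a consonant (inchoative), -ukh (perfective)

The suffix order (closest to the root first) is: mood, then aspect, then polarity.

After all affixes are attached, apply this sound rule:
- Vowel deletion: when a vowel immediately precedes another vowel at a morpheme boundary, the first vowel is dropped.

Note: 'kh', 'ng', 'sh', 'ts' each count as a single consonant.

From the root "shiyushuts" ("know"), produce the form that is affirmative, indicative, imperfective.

Attach mood indicative -ngo → shiyushutsngo.
Attach aspect imperfective -se → shiyushutsngose.
Attach polarity affirmative -in → shiyushutsngosein.
Apply vowel deletion: shiyushutsngosein → shiyushutsngosin.

shiyushutsngosin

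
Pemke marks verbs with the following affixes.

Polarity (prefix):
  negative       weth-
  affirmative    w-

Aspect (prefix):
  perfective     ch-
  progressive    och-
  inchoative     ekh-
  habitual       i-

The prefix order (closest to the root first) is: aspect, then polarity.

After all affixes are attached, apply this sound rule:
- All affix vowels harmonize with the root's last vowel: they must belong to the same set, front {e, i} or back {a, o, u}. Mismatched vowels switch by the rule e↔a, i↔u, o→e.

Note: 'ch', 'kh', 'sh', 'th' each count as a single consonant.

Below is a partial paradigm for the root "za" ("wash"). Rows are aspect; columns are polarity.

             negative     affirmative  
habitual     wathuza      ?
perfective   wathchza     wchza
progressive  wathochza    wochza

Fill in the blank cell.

Attach aspect habitual i- → iza.
Attach polarity affirmative w- → wiza.
Apply vowel harmony: wiza → wuza.

wuza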